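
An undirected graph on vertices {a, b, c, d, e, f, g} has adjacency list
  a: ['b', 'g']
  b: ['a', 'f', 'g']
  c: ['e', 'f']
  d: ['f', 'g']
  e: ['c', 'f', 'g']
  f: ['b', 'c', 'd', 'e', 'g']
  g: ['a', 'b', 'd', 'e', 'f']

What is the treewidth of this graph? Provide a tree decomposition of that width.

Every bag has size at most 3, so the width is 3 − 1 = 2 and tw(G) ≤ 2. Conversely, {a, b, g} is a clique of size 3, and the vertices of any clique must share a bag in every tree decomposition; so some bag has ≥ 3 vertices and tw(G) ≥ 2. The upper and lower bounds meet at 2, so that is the treewidth.

Treewidth 2.
One such decomposition:
Bags: B1 = {a, b, g}  B2 = {b, f, g}  B3 = {d, f, g}  B4 = {e, f, g}  B5 = {c, e, f}
Tree: B1–B2, B2–B3, B3–B4, B4–B5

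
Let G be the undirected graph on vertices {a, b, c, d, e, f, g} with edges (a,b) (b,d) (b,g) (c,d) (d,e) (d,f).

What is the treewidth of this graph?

1

A width-1 tree decomposition is:
Bags: B1 = {b, d}  B2 = {c, d}  B3 = {d, f}  B4 = {d, e}  B5 = {a, b}  B6 = {b, g}
Tree: B1–B2, B2–B3, B3–B4, B1–B5, B5–B6
The largest bag has 2 vertices, giving width 1; this decomposition certifies tw(G) ≤ 1. Since G has at least one edge (e.g. b–d), it is not an edgeless graph, so tw(G) ≥ 1. Combining the bounds, tw(G) = 1.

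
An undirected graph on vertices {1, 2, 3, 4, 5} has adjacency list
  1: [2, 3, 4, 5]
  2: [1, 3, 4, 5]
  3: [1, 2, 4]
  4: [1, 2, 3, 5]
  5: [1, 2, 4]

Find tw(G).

A width-3 tree decomposition is:
Bags: B1 = {1, 2, 4, 5}  B2 = {1, 2, 3, 4}
Tree: B1–B2
Each bag holds 4 vertices, so the decomposition has width 3, which upper-bounds the treewidth. For the lower bound, the 4 vertices {1, 2, 3, 4} are pairwise adjacent, and any tree decomposition puts a clique entirely inside one bag — forcing width ≥ 3. The upper and lower bounds meet at 3, so that is the treewidth.

3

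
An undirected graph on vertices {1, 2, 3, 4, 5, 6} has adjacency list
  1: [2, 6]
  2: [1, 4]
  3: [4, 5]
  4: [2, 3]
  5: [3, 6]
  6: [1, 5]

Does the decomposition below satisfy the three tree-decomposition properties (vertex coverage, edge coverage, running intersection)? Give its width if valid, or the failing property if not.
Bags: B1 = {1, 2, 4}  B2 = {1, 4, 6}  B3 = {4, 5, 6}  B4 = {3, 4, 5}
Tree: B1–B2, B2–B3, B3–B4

Yes; width 2.

Checking the three conditions: (i) the bags cover all of {1, 2, 3, 4, 5, 6}; (ii) for each edge, some bag contains both endpoints; (iii) the bags containing any fixed vertex form a subtree. All hold, so the decomposition is valid with width 3 − 1 = 2.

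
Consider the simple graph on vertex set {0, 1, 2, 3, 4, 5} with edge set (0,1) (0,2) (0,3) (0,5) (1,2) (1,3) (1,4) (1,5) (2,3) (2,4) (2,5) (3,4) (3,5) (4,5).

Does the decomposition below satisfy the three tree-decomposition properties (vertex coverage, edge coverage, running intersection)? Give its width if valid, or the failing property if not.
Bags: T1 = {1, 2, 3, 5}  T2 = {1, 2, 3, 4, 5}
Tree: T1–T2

A tree decomposition must satisfy three properties: every vertex lies in some bag; for every edge, both endpoints lie together in some bag; and for every vertex, the bags containing it form a connected subtree. Here vertex 0 appears in no bag, so the decomposition is invalid.

No — vertex 0 appears in no bag.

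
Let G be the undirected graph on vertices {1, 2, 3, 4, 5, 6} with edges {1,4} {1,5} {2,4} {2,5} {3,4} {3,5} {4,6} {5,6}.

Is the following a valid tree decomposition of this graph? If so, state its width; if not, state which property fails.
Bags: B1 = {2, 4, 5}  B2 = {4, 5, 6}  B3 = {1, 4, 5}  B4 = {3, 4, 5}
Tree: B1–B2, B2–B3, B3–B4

Every vertex of G appears in some bag (union = {1, 2, 3, 4, 5, 6}); every edge is covered by a bag; and for each vertex v the set of bags containing v is connected in the bag tree. The decomposition is therefore valid. The largest bag has 3 vertices, so the width is 2.

Yes; width 2.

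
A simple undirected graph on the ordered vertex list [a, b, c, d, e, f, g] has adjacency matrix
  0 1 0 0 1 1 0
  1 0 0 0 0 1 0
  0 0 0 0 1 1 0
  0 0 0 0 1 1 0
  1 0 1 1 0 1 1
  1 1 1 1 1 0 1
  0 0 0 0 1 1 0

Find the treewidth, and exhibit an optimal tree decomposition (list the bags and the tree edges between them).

Treewidth 2.
Bags: B1 = {a, e, f}  B2 = {c, e, f}  B3 = {d, e, f}  B4 = {a, b, f}  B5 = {e, f, g}
Tree: B1–B2, B2–B3, B1–B4, B3–B5

Each bag holds 3 vertices, so the decomposition has width 2, which upper-bounds the treewidth. On the other hand G contains the 3-clique {d, e, f}. A clique must lie in a single bag of any decomposition, so no decomposition can have width below 2. Therefore the treewidth is 2.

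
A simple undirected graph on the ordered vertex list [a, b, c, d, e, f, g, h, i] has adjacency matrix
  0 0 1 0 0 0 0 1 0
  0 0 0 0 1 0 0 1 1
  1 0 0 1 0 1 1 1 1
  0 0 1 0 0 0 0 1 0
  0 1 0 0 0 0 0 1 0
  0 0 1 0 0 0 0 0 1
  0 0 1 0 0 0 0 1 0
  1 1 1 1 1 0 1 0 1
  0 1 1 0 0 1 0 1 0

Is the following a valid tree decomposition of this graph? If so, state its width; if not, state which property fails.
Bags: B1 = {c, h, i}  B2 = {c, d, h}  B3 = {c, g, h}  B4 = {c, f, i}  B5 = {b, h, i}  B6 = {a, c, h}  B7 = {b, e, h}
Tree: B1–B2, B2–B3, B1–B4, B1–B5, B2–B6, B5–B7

Vertex coverage: the bags together contain {a, b, c, d, e, f, g, h, i}, the full vertex set. Edge coverage: each edge of G has both endpoints in at least one bag. Running intersection: for every vertex, the bags containing it form a connected subtree. All three properties hold, so this is a valid tree decomposition of width max|bag| − 1 = 2, and hence tw(G) ≤ 2.

Yes; width 2.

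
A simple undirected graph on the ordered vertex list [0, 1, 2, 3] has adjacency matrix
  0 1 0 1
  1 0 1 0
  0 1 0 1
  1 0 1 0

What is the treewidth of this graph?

2

A width-2 tree decomposition is:
Bags: B1 = {1, 2, 3}  B2 = {0, 1, 3}
Tree: B1–B2
The largest bag has 3 vertices, giving width 2; this decomposition certifies tw(G) ≤ 2. Since 1–2–3–0–1 is a cycle in G, G is not acyclic. Forests are exactly the graphs of treewidth ≤ 1, so tw(G) ≥ 2. The upper and lower bounds meet at 2, so that is the treewidth.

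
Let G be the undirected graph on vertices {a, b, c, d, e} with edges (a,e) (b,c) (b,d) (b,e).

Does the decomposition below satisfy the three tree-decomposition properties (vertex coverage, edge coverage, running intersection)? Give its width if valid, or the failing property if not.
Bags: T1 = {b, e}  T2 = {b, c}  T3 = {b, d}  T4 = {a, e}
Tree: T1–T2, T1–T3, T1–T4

Every vertex of G appears in some bag (union = {a, b, c, d, e}); every edge is covered by a bag; and for each vertex v the set of bags containing v is connected in the bag tree. The decomposition is therefore valid. The largest bag has 2 vertices, so the width is 1.

Yes; width 1.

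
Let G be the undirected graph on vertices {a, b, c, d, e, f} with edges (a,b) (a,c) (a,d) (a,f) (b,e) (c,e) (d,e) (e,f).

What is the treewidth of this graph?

2

A width-2 tree decomposition is:
Bags: B1 = {a, d, e}  B2 = {a, e, f}  B3 = {a, b, e}  B4 = {a, c, e}
Tree: B1–B2, B2–B3, B3–B4
The largest bag has 3 vertices, giving width 2; this decomposition certifies tw(G) ≤ 2. For the lower bound, G contains the cycle a–d–e–f–a, so G is not a forest; only forests have treewidth ≤ 1, hence tw(G) ≥ 2. Hence tw(G) = 2 exactly.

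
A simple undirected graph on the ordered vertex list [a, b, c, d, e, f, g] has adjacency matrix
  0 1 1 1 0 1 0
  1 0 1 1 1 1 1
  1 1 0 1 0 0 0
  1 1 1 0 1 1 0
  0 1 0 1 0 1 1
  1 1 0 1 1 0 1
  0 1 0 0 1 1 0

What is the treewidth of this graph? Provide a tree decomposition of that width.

Each bag holds 4 vertices, so the decomposition has width 3, which upper-bounds the treewidth. Conversely, {b, d, e, f} is a clique of size 4, and the vertices of any clique must share a bag in every tree decomposition; so some bag has ≥ 4 vertices and tw(G) ≥ 3. Combining the bounds, tw(G) = 3.

Treewidth 3.
One optimal decomposition is:
Bags: B1 = {b, d, e, f}  B2 = {a, b, d, f}  B3 = {b, e, f, g}  B4 = {a, b, c, d}
Tree: B1–B2, B1–B3, B2–B4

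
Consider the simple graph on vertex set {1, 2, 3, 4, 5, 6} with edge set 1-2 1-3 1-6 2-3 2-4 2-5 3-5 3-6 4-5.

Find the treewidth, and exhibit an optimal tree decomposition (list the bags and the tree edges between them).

Treewidth 2.
Bags: B1 = {2, 3, 5}  B2 = {2, 4, 5}  B3 = {1, 2, 3}  B4 = {1, 3, 6}
Tree: B1–B2, B1–B3, B3–B4

Every bag has size at most 3, so the width is 3 − 1 = 2 and tw(G) ≤ 2. Conversely, {1, 2, 3} is a clique of size 3, and the vertices of any clique must share a bag in every tree decomposition; so some bag has ≥ 3 vertices and tw(G) ≥ 2. Combining the bounds, tw(G) = 2.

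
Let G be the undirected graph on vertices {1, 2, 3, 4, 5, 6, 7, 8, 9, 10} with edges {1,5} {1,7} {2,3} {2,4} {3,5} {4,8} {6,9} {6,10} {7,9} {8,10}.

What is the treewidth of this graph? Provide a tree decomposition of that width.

The largest bag has 3 vertices, giving width 2; this decomposition certifies tw(G) ≤ 2. The edges 6–10–8–4–2–3–5–1–7–9–6 form a cycle, so G is not a tree and its treewidth is at least 2. Therefore the treewidth is 2.

Treewidth 2.
One such decomposition:
Bags: B1 = {6, 8, 10}  B2 = {4, 6, 8}  B3 = {2, 4, 6}  B4 = {2, 3, 6}  B5 = {3, 5, 6}  B6 = {1, 5, 6}  B7 = {1, 6, 7}  B8 = {6, 7, 9}
Tree: B1–B2, B2–B3, B3–B4, B4–B5, B5–B6, B6–B7, B7–B8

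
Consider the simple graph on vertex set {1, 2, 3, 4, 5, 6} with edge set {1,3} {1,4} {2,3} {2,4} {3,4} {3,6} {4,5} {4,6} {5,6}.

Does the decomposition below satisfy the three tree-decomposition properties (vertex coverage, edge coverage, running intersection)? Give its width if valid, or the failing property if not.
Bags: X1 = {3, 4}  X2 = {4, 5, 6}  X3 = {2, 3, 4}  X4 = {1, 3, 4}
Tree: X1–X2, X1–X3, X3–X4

No — edge (6,3) lies in no bag.

A tree decomposition must satisfy three properties: every vertex lies in some bag; for every edge, both endpoints lie together in some bag; and for every vertex, the bags containing it form a connected subtree. Here edge (6,3) lies in no bag, so the decomposition is invalid.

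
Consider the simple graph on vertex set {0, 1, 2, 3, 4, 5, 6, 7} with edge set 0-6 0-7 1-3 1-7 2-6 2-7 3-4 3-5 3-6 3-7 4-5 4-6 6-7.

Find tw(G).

2

A width-2 tree decomposition is:
Bags: B1 = {1, 3, 7}  B2 = {3, 6, 7}  B3 = {3, 4, 6}  B4 = {0, 6, 7}  B5 = {3, 4, 5}  B6 = {2, 6, 7}
Tree: B1–B2, B2–B3, B2–B4, B3–B5, B4–B6
Every bag has size at most 3, so the width is 3 − 1 = 2 and tw(G) ≤ 2. For the lower bound, the 3 vertices {0, 6, 7} are pairwise adjacent, and any tree decomposition puts a clique entirely inside one bag — forcing width ≥ 2. Hence tw(G) = 2 exactly.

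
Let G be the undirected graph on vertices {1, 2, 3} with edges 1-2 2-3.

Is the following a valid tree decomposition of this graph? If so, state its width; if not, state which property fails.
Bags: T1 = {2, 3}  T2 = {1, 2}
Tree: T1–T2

Every vertex of G appears in some bag (union = {1, 2, 3}); every edge is covered by a bag; and for each vertex v the set of bags containing v is connected in the bag tree. The decomposition is therefore valid. The largest bag has 2 vertices, so the width is 1.

Yes; width 1.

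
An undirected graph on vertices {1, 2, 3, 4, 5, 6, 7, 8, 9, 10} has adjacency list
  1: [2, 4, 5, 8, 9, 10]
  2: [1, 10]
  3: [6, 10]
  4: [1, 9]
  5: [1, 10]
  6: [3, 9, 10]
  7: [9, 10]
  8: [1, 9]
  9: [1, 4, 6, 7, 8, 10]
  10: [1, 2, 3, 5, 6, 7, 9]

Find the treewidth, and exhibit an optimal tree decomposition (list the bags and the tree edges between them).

Each bag holds 3 vertices, so the decomposition has width 2, which upper-bounds the treewidth. On the other hand G contains the 3-clique {1, 8, 9}. A clique must lie in a single bag of any decomposition, so no decomposition can have width below 2. Hence tw(G) = 2 exactly.

Treewidth 2.
One optimal decomposition is:
Bags: B1 = {1, 9, 10}  B2 = {6, 9, 10}  B3 = {1, 4, 9}  B4 = {1, 8, 9}  B5 = {1, 2, 10}  B6 = {3, 6, 10}  B7 = {7, 9, 10}  B8 = {1, 5, 10}
Tree: B1–B2, B1–B3, B1–B4, B1–B5, B2–B6, B2–B7, B5–B8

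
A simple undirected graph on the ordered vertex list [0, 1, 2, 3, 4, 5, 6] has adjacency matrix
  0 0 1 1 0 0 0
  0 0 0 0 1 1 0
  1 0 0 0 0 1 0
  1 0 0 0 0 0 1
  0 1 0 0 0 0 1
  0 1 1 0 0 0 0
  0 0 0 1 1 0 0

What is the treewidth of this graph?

2

A width-2 tree decomposition is:
Bags: B1 = {1, 4, 5}  B2 = {2, 4, 5}  B3 = {0, 2, 4}  B4 = {0, 3, 4}  B5 = {3, 4, 6}
Tree: B1–B2, B2–B3, B3–B4, B4–B5
Each bag holds 3 vertices, so the decomposition has width 2, which upper-bounds the treewidth. Since 4–1–5–2–0–3–6–4 is a cycle in G, G is not acyclic. Forests are exactly the graphs of treewidth ≤ 1, so tw(G) ≥ 2. Hence tw(G) = 2 exactly.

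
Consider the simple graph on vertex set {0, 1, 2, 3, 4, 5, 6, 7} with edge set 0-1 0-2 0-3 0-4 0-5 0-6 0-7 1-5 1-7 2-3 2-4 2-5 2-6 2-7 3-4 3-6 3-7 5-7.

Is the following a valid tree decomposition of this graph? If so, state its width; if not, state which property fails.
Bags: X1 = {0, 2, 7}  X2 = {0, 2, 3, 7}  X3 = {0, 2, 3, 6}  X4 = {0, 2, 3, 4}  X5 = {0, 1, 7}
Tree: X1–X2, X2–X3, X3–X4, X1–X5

A tree decomposition must satisfy three properties: every vertex lies in some bag; for every edge, both endpoints lie together in some bag; and for every vertex, the bags containing it form a connected subtree. Here vertex 5 appears in no bag, so the decomposition is invalid.

No — vertex 5 appears in no bag.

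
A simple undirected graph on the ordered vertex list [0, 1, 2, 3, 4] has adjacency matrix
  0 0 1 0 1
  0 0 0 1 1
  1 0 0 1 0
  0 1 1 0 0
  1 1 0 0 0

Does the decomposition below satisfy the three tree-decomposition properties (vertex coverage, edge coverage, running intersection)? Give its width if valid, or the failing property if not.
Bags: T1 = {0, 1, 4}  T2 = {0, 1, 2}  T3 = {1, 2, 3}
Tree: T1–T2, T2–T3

Vertex coverage: the bags together contain {0, 1, 2, 3, 4}, the full vertex set. Edge coverage: each edge of G has both endpoints in at least one bag. Running intersection: for every vertex, the bags containing it form a connected subtree. All three properties hold, so this is a valid tree decomposition of width max|bag| − 1 = 2, and hence tw(G) ≤ 2.

Yes; width 2.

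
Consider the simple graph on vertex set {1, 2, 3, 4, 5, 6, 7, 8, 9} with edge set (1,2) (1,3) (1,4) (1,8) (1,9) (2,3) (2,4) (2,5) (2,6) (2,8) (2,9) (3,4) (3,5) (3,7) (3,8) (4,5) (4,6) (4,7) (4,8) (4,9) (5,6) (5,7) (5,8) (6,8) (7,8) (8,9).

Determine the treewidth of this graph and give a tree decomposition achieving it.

Treewidth 4.
One such decomposition:
Bags: B1 = {1, 2, 3, 4, 8}  B2 = {2, 3, 4, 5, 8}  B3 = {3, 4, 5, 7, 8}  B4 = {1, 2, 4, 8, 9}  B5 = {2, 4, 5, 6, 8}
Tree: B1–B2, B2–B3, B1–B4, B2–B5

Each bag holds 5 vertices, so the decomposition has width 4, which upper-bounds the treewidth. Conversely, {1, 2, 4, 8, 9} is a clique of size 5, and the vertices of any clique must share a bag in every tree decomposition; so some bag has ≥ 5 vertices and tw(G) ≥ 4. Hence tw(G) = 4 exactly.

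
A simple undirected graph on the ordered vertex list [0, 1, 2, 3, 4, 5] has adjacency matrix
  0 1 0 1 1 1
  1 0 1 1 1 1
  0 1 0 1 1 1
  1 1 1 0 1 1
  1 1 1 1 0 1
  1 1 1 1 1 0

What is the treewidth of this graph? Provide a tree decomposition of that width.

The largest bag has 5 vertices, giving width 4; this decomposition certifies tw(G) ≤ 4. For the lower bound, the 5 vertices {0, 1, 3, 4, 5} are pairwise adjacent, and any tree decomposition puts a clique entirely inside one bag — forcing width ≥ 4. Combining the bounds, tw(G) = 4.

Treewidth 4.
One such decomposition:
Bags: B1 = {0, 1, 3, 4, 5}  B2 = {1, 2, 3, 4, 5}
Tree: B1–B2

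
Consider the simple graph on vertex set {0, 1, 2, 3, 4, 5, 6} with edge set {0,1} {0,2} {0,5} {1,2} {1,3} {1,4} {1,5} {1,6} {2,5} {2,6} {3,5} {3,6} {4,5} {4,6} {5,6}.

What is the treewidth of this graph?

A width-3 tree decomposition is:
Bags: B1 = {0, 1, 2, 5}  B2 = {1, 2, 5, 6}  B3 = {1, 4, 5, 6}  B4 = {1, 3, 5, 6}
Tree: B1–B2, B2–B3, B2–B4
Every bag has size at most 4, so the width is 4 − 1 = 3 and tw(G) ≤ 3. On the other hand G contains the 4-clique {0, 1, 2, 5}. A clique must lie in a single bag of any decomposition, so no decomposition can have width below 3. Hence tw(G) = 3 exactly.

3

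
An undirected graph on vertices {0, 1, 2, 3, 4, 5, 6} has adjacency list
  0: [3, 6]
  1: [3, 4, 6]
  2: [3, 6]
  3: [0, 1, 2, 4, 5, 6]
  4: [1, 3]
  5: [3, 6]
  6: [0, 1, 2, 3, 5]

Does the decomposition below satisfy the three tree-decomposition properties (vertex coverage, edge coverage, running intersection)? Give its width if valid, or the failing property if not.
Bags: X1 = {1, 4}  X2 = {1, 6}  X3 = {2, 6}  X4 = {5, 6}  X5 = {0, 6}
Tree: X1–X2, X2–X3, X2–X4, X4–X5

No — vertex 3 appears in no bag.

A tree decomposition must satisfy three properties: every vertex lies in some bag; for every edge, both endpoints lie together in some bag; and for every vertex, the bags containing it form a connected subtree. Here vertex 3 appears in no bag, so the decomposition is invalid.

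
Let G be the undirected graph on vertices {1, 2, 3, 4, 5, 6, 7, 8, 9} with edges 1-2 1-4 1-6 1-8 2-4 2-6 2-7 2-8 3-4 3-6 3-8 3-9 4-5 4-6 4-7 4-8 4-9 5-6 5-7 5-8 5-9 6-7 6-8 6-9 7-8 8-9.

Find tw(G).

4

A width-4 tree decomposition is:
Bags: B1 = {1, 2, 4, 6, 8}  B2 = {2, 4, 6, 7, 8}  B3 = {4, 5, 6, 7, 8}  B4 = {4, 5, 6, 8, 9}  B5 = {3, 4, 6, 8, 9}
Tree: B1–B2, B2–B3, B3–B4, B4–B5
The largest bag has 5 vertices, giving width 4; this decomposition certifies tw(G) ≤ 4. On the other hand G contains the 5-clique {3, 4, 6, 8, 9}. A clique must lie in a single bag of any decomposition, so no decomposition can have width below 4. Hence tw(G) = 4 exactly.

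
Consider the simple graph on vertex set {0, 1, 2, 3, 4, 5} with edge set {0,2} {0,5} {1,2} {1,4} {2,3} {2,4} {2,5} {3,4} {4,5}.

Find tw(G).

2

A width-2 tree decomposition is:
Bags: B1 = {1, 2, 4}  B2 = {2, 4, 5}  B3 = {0, 2, 5}  B4 = {2, 3, 4}
Tree: B1–B2, B2–B3, B2–B4
Each bag holds 3 vertices, so the decomposition has width 2, which upper-bounds the treewidth. On the other hand G contains the 3-clique {0, 2, 5}. A clique must lie in a single bag of any decomposition, so no decomposition can have width below 2. Combining the bounds, tw(G) = 2.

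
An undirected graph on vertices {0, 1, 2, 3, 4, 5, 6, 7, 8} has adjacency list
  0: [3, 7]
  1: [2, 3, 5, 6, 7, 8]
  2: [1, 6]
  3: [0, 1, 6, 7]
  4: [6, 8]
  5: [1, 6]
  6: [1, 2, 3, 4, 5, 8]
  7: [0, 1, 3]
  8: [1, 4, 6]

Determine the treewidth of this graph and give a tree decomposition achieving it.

Every bag has size at most 3, so the width is 3 − 1 = 2 and tw(G) ≤ 2. Conversely, {0, 3, 7} is a clique of size 3, and the vertices of any clique must share a bag in every tree decomposition; so some bag has ≥ 3 vertices and tw(G) ≥ 2. Hence tw(G) = 2 exactly.

Treewidth 2.
One such decomposition:
Bags: B1 = {1, 3, 7}  B2 = {1, 3, 6}  B3 = {1, 6, 8}  B4 = {1, 5, 6}  B5 = {1, 2, 6}  B6 = {0, 3, 7}  B7 = {4, 6, 8}
Tree: B1–B2, B2–B3, B2–B4, B2–B5, B1–B6, B3–B7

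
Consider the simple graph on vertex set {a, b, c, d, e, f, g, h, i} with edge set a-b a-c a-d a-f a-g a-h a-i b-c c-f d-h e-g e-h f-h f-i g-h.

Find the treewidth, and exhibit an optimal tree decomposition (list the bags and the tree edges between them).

Every bag has size at most 3, so the width is 3 − 1 = 2 and tw(G) ≤ 2. Conversely, {e, g, h} is a clique of size 3, and the vertices of any clique must share a bag in every tree decomposition; so some bag has ≥ 3 vertices and tw(G) ≥ 2. The upper and lower bounds meet at 2, so that is the treewidth.

Treewidth 2.
Bags: B1 = {a, c, f}  B2 = {a, f, h}  B3 = {a, g, h}  B4 = {a, d, h}  B5 = {a, f, i}  B6 = {e, g, h}  B7 = {a, b, c}
Tree: B1–B2, B2–B3, B2–B4, B2–B5, B3–B6, B1–B7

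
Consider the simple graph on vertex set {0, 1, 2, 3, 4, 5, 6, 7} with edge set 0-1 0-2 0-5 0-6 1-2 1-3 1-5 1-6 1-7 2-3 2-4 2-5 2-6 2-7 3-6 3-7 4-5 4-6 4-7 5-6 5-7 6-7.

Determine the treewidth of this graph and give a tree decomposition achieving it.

Treewidth 4.
One such decomposition:
Bags: B1 = {0, 1, 2, 5, 6}  B2 = {1, 2, 5, 6, 7}  B3 = {1, 2, 3, 6, 7}  B4 = {2, 4, 5, 6, 7}
Tree: B1–B2, B2–B3, B2–B4

The largest bag has 5 vertices, giving width 4; this decomposition certifies tw(G) ≤ 4. For the lower bound, the 5 vertices {1, 2, 3, 6, 7} are pairwise adjacent, and any tree decomposition puts a clique entirely inside one bag — forcing width ≥ 4. The upper and lower bounds meet at 4, so that is the treewidth.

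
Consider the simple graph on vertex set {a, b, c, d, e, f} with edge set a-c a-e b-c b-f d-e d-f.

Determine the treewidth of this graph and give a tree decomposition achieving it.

The largest bag has 3 vertices, giving width 2; this decomposition certifies tw(G) ≤ 2. The edges c–b–f–d–e–a–c form a cycle, so G is not a tree and its treewidth is at least 2. Hence tw(G) = 2 exactly.

Treewidth 2.
Bags: B1 = {b, c, f}  B2 = {c, d, f}  B3 = {c, d, e}  B4 = {a, c, e}
Tree: B1–B2, B2–B3, B3–B4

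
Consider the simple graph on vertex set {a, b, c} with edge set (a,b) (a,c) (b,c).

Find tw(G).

A width-2 tree decomposition is:
Bags: B1 = {a, b, c}
Tree: (single bag)
With just one bag of size 3, the width is 3 − 1 = 2, so tw(G) ≤ 2. For the lower bound, the 3 vertices {a, b, c} are pairwise adjacent, and any tree decomposition puts a clique entirely inside one bag — forcing width ≥ 2. The upper and lower bounds meet at 2, so that is the treewidth.

2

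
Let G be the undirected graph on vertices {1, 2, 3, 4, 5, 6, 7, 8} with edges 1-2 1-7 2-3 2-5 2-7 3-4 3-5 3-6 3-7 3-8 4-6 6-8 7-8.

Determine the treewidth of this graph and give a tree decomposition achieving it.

Treewidth 2.
Bags: B1 = {2, 3, 7}  B2 = {3, 7, 8}  B3 = {1, 2, 7}  B4 = {3, 6, 8}  B5 = {3, 4, 6}  B6 = {2, 3, 5}
Tree: B1–B2, B1–B3, B2–B4, B4–B5, B1–B6

Each bag holds 3 vertices, so the decomposition has width 2, which upper-bounds the treewidth. On the other hand G contains the 3-clique {1, 2, 7}. A clique must lie in a single bag of any decomposition, so no decomposition can have width below 2. The upper and lower bounds meet at 2, so that is the treewidth.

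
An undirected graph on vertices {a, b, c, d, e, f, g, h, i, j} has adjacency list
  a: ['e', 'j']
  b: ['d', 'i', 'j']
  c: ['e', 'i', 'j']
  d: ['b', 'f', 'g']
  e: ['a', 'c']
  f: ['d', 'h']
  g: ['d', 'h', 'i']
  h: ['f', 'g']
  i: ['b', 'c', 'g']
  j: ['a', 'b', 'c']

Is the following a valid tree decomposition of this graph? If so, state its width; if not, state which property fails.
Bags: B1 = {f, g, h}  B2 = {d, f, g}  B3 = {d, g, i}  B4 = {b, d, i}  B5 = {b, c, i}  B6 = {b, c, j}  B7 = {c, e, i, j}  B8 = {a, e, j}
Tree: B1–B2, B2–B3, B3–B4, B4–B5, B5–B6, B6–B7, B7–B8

A tree decomposition must satisfy three properties: every vertex lies in some bag; for every edge, both endpoints lie together in some bag; and for every vertex, the bags containing it form a connected subtree. Here bags containing vertex i are not connected in the tree, so the decomposition is invalid.

No — bags containing vertex i are not connected in the tree.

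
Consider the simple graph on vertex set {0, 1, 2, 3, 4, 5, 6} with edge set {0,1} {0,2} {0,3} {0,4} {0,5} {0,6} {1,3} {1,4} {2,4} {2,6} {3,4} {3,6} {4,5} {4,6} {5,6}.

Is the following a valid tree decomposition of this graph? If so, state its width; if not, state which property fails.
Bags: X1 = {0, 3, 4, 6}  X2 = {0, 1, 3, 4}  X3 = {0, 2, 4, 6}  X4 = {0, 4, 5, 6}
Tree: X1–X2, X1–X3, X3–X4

Yes; width 3.

Every vertex of G appears in some bag (union = {0, 1, 2, 3, 4, 5, 6}); every edge is covered by a bag; and for each vertex v the set of bags containing v is connected in the bag tree. The decomposition is therefore valid. The largest bag has 4 vertices, so the width is 3.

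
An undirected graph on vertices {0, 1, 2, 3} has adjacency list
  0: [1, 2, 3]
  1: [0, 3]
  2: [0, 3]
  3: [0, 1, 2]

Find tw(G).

2

A width-2 tree decomposition is:
Bags: B1 = {0, 2, 3}  B2 = {0, 1, 3}
Tree: B1–B2
Every bag has size at most 3, so the width is 3 − 1 = 2 and tw(G) ≤ 2. Conversely, {0, 1, 3} is a clique of size 3, and the vertices of any clique must share a bag in every tree decomposition; so some bag has ≥ 3 vertices and tw(G) ≥ 2. Combining the bounds, tw(G) = 2.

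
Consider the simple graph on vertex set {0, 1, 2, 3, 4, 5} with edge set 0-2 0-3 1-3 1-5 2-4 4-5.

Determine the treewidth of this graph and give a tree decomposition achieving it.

Treewidth 2.
Bags: B1 = {0, 2, 3}  B2 = {1, 2, 3}  B3 = {1, 2, 5}  B4 = {2, 4, 5}
Tree: B1–B2, B2–B3, B3–B4

Each bag holds 3 vertices, so the decomposition has width 2, which upper-bounds the treewidth. For the lower bound, G contains the cycle 2–0–3–1–5–4–2, so G is not a forest; only forests have treewidth ≤ 1, hence tw(G) ≥ 2. The upper and lower bounds meet at 2, so that is the treewidth.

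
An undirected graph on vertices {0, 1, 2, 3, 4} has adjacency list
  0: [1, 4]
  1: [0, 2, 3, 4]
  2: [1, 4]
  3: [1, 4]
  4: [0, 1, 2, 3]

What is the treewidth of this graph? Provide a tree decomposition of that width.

Treewidth 2.
One optimal decomposition is:
Bags: B1 = {1, 3, 4}  B2 = {0, 1, 4}  B3 = {1, 2, 4}
Tree: B1–B2, B1–B3

Every bag has size at most 3, so the width is 3 − 1 = 2 and tw(G) ≤ 2. Conversely, {0, 1, 4} is a clique of size 3, and the vertices of any clique must share a bag in every tree decomposition; so some bag has ≥ 3 vertices and tw(G) ≥ 2. Therefore the treewidth is 2.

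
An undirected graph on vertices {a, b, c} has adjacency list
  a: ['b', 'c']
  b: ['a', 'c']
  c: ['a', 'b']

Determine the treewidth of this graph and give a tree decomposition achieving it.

Treewidth 2.
One such decomposition:
Bags: B1 = {a, b, c}
Tree: (single bag)

With just one bag of size 3, the width is 3 − 1 = 2, so tw(G) ≤ 2. Conversely, {a, b, c} is a clique of size 3, and the vertices of any clique must share a bag in every tree decomposition; so some bag has ≥ 3 vertices and tw(G) ≥ 2. The upper and lower bounds meet at 2, so that is the treewidth.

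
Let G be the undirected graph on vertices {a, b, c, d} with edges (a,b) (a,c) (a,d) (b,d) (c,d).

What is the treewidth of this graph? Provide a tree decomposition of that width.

Treewidth 2.
Bags: B1 = {a, b, d}  B2 = {a, c, d}
Tree: B1–B2

Each bag holds 3 vertices, so the decomposition has width 2, which upper-bounds the treewidth. For the lower bound, the 3 vertices {a, c, d} are pairwise adjacent, and any tree decomposition puts a clique entirely inside one bag — forcing width ≥ 2. The upper and lower bounds meet at 2, so that is the treewidth.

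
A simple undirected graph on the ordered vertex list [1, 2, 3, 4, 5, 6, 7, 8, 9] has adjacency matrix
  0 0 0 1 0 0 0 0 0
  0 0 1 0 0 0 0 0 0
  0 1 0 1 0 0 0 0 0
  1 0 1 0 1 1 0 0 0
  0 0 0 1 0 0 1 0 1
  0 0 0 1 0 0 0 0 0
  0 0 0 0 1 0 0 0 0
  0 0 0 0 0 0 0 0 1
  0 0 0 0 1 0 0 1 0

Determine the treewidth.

1

A width-1 tree decomposition is:
Bags: B1 = {5, 9}  B2 = {4, 5}  B3 = {3, 4}  B4 = {2, 3}  B5 = {1, 4}  B6 = {8, 9}  B7 = {4, 6}  B8 = {5, 7}
Tree: B1–B2, B2–B3, B3–B4, B2–B5, B1–B6, B2–B7, B1–B8
The largest bag has 2 vertices, giving width 1; this decomposition certifies tw(G) ≤ 1. G has an edge, so its treewidth is at least 1. Combining the bounds, tw(G) = 1.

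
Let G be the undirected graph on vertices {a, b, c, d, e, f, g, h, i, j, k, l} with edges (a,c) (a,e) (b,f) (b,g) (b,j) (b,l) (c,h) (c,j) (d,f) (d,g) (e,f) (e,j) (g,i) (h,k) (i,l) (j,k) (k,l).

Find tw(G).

3

A width-3 tree decomposition is:
Bags: B1 = {a, c, h, k}  B2 = {a, c, j, k}  B3 = {a, e, j, k}  B4 = {e, j, k, l}  B5 = {b, e, j, l}  B6 = {b, e, f, l}  B7 = {b, f, i, l}  B8 = {b, f, g, i}  B9 = {d, f, g, i}
Tree: B1–B2, B2–B3, B3–B4, B4–B5, B5–B6, B6–B7, B7–B8, B8–B9
Every bag has size at most 4, so the width is 4 − 1 = 3 and tw(G) ≤ 3. For the lower bound: the 4 vertex sets {a,c,h}, {k}, {j}, {b,e,f,l} are disjoint, each induces a connected subgraph, and every pair is joined by at least one edge of G. Contracting each set to a single vertex therefore yields K_{4} as a minor, and since treewidth is minor-monotone, tw(G) ≥ tw(K_{4}) = 3. Combining the bounds, tw(G) = 3.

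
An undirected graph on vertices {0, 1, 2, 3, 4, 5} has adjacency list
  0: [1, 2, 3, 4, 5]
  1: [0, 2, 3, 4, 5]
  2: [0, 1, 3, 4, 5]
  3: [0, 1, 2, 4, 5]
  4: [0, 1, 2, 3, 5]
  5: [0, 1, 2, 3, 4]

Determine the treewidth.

A width-5 tree decomposition is:
Bags: B1 = {0, 1, 2, 3, 4, 5}
Tree: (single bag)
A single bag containing all 6 vertices is trivially a valid decomposition of width 5. Conversely, {0, 1, 2, 3, 4, 5} is a clique of size 6, and the vertices of any clique must share a bag in every tree decomposition; so some bag has ≥ 6 vertices and tw(G) ≥ 5. Hence tw(G) = 5 exactly.

5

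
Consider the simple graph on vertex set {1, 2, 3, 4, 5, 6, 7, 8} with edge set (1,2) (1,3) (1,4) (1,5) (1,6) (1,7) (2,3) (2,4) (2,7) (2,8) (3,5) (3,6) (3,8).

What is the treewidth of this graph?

2

A width-2 tree decomposition is:
Bags: B1 = {1, 2, 3}  B2 = {2, 3, 8}  B3 = {1, 2, 4}  B4 = {1, 2, 7}  B5 = {1, 3, 6}  B6 = {1, 3, 5}
Tree: B1–B2, B1–B3, B3–B4, B1–B5, B5–B6
Each bag holds 3 vertices, so the decomposition has width 2, which upper-bounds the treewidth. Conversely, {2, 3, 8} is a clique of size 3, and the vertices of any clique must share a bag in every tree decomposition; so some bag has ≥ 3 vertices and tw(G) ≥ 2. Hence tw(G) = 2 exactly.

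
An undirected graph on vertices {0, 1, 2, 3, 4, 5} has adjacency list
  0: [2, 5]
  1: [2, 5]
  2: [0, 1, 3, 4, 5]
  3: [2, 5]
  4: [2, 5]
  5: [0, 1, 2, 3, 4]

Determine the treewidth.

A width-2 tree decomposition is:
Bags: B1 = {0, 2, 5}  B2 = {1, 2, 5}  B3 = {2, 3, 5}  B4 = {2, 4, 5}
Tree: B1–B2, B1–B3, B3–B4
Each bag holds 3 vertices, so the decomposition has width 2, which upper-bounds the treewidth. On the other hand G contains the 3-clique {0, 2, 5}. A clique must lie in a single bag of any decomposition, so no decomposition can have width below 2. Therefore the treewidth is 2.

2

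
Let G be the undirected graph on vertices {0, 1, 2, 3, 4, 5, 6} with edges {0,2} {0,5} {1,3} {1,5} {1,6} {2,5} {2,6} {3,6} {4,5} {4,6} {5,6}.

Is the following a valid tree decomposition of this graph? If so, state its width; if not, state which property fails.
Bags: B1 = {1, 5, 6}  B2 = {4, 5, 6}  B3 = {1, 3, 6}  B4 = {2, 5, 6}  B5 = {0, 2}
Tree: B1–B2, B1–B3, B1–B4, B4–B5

No — edge (5,0) lies in no bag.

A tree decomposition must satisfy three properties: every vertex lies in some bag; for every edge, both endpoints lie together in some bag; and for every vertex, the bags containing it form a connected subtree. Here edge (5,0) lies in no bag, so the decomposition is invalid.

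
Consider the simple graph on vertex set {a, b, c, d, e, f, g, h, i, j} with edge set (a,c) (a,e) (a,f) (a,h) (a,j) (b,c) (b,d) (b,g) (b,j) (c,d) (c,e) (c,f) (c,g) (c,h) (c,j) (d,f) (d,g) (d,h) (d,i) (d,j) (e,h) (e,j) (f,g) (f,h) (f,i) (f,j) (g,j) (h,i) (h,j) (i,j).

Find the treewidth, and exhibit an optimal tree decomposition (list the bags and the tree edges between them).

Each bag holds 5 vertices, so the decomposition has width 4, which upper-bounds the treewidth. Conversely, {c, d, f, g, j} is a clique of size 5, and the vertices of any clique must share a bag in every tree decomposition; so some bag has ≥ 5 vertices and tw(G) ≥ 4. Combining the bounds, tw(G) = 4.

Treewidth 4.
One optimal decomposition is:
Bags: B1 = {c, d, f, h, j}  B2 = {a, c, f, h, j}  B3 = {c, d, f, g, j}  B4 = {d, f, h, i, j}  B5 = {b, c, d, g, j}  B6 = {a, c, e, h, j}
Tree: B1–B2, B1–B3, B1–B4, B3–B5, B2–B6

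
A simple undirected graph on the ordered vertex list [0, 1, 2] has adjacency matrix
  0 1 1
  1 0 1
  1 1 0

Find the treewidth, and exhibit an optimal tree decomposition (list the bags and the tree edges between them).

A single bag containing all 3 vertices is trivially a valid decomposition of width 2. Conversely, {0, 1, 2} is a clique of size 3, and the vertices of any clique must share a bag in every tree decomposition; so some bag has ≥ 3 vertices and tw(G) ≥ 2. The upper and lower bounds meet at 2, so that is the treewidth.

Treewidth 2.
One such decomposition:
Bags: B1 = {0, 1, 2}
Tree: (single bag)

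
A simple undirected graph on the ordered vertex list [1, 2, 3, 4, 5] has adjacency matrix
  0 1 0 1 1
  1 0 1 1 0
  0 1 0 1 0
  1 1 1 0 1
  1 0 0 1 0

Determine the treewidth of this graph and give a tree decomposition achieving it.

Treewidth 2.
One optimal decomposition is:
Bags: B1 = {1, 2, 4}  B2 = {2, 3, 4}  B3 = {1, 4, 5}
Tree: B1–B2, B1–B3

The largest bag has 3 vertices, giving width 2; this decomposition certifies tw(G) ≤ 2. Conversely, {1, 2, 4} is a clique of size 3, and the vertices of any clique must share a bag in every tree decomposition; so some bag has ≥ 3 vertices and tw(G) ≥ 2. Hence tw(G) = 2 exactly.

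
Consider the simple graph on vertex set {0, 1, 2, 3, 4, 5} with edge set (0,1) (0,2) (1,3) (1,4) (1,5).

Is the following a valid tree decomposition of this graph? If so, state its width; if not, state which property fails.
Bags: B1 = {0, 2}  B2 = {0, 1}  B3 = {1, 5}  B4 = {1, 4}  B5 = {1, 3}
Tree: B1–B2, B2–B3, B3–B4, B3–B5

Yes; width 1.

Vertex coverage: the bags together contain {0, 1, 2, 3, 4, 5}, the full vertex set. Edge coverage: each edge of G has both endpoints in at least one bag. Running intersection: for every vertex, the bags containing it form a connected subtree. All three properties hold, so this is a valid tree decomposition of width max|bag| − 1 = 1, and hence tw(G) ≤ 1.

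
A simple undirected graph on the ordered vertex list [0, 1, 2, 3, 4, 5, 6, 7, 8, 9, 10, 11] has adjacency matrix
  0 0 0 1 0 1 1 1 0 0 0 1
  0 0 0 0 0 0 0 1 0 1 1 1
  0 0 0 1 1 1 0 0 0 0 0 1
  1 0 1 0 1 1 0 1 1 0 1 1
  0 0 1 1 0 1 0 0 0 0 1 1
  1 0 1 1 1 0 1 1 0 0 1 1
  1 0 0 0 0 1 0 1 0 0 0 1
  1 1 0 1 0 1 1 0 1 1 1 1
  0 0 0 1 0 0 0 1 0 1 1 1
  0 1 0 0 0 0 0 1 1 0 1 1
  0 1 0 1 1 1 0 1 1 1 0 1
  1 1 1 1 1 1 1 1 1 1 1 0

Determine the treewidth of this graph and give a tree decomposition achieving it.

Every bag has size at most 5, so the width is 5 − 1 = 4 and tw(G) ≤ 4. For the lower bound, the 5 vertices {2, 3, 4, 5, 11} are pairwise adjacent, and any tree decomposition puts a clique entirely inside one bag — forcing width ≥ 4. The upper and lower bounds meet at 4, so that is the treewidth.

Treewidth 4.
Bags: B1 = {3, 5, 7, 10, 11}  B2 = {3, 4, 5, 10, 11}  B3 = {2, 3, 4, 5, 11}  B4 = {0, 3, 5, 7, 11}  B5 = {0, 5, 6, 7, 11}  B6 = {3, 7, 8, 10, 11}  B7 = {7, 8, 9, 10, 11}  B8 = {1, 7, 9, 10, 11}
Tree: B1–B2, B2–B3, B1–B4, B4–B5, B1–B6, B6–B7, B7–B8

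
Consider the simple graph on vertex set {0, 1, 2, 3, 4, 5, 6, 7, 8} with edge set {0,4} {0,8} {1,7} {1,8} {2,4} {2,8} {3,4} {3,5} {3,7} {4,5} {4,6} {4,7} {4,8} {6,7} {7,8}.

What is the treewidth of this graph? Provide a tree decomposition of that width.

Treewidth 2.
One optimal decomposition is:
Bags: B1 = {4, 7, 8}  B2 = {4, 6, 7}  B3 = {0, 4, 8}  B4 = {3, 4, 7}  B5 = {1, 7, 8}  B6 = {3, 4, 5}  B7 = {2, 4, 8}
Tree: B1–B2, B1–B3, B2–B4, B1–B5, B4–B6, B1–B7

Each bag holds 3 vertices, so the decomposition has width 2, which upper-bounds the treewidth. Conversely, {1, 7, 8} is a clique of size 3, and the vertices of any clique must share a bag in every tree decomposition; so some bag has ≥ 3 vertices and tw(G) ≥ 2. Therefore the treewidth is 2.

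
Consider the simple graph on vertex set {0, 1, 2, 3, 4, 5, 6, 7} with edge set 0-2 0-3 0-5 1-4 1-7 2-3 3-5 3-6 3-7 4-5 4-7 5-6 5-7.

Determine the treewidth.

2

A width-2 tree decomposition is:
Bags: B1 = {3, 5, 7}  B2 = {4, 5, 7}  B3 = {0, 3, 5}  B4 = {3, 5, 6}  B5 = {1, 4, 7}  B6 = {0, 2, 3}
Tree: B1–B2, B1–B3, B1–B4, B2–B5, B3–B6
The largest bag has 3 vertices, giving width 2; this decomposition certifies tw(G) ≤ 2. For the lower bound, the 3 vertices {1, 4, 7} are pairwise adjacent, and any tree decomposition puts a clique entirely inside one bag — forcing width ≥ 2. Combining the bounds, tw(G) = 2.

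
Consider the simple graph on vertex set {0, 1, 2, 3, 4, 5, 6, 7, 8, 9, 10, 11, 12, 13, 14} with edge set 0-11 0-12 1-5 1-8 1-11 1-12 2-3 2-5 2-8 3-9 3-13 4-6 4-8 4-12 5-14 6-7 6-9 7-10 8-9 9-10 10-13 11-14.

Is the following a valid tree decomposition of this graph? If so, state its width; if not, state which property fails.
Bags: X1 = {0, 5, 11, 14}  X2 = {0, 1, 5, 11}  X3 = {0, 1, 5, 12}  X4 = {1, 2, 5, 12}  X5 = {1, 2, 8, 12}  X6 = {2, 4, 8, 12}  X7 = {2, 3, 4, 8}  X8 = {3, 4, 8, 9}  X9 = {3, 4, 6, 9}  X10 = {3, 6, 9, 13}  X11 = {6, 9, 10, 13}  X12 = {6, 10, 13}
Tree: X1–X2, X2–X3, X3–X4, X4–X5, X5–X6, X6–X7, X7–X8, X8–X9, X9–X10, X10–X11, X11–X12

No — vertex 7 appears in no bag.

A tree decomposition must satisfy three properties: every vertex lies in some bag; for every edge, both endpoints lie together in some bag; and for every vertex, the bags containing it form a connected subtree. Here vertex 7 appears in no bag, so the decomposition is invalid.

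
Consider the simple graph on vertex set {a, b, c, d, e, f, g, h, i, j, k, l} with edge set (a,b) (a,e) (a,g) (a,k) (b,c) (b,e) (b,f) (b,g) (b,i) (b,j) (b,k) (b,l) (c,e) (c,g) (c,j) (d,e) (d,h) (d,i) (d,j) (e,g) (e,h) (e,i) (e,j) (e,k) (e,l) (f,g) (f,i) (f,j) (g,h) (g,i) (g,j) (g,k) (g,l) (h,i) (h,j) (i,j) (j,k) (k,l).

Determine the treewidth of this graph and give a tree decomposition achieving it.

The largest bag has 5 vertices, giving width 4; this decomposition certifies tw(G) ≤ 4. On the other hand G contains the 5-clique {d, e, h, i, j}. A clique must lie in a single bag of any decomposition, so no decomposition can have width below 4. Therefore the treewidth is 4.

Treewidth 4.
One optimal decomposition is:
Bags: B1 = {a, b, e, g, k}  B2 = {b, e, g, j, k}  B3 = {b, e, g, i, j}  B4 = {b, f, g, i, j}  B5 = {e, g, h, i, j}  B6 = {b, c, e, g, j}  B7 = {d, e, h, i, j}  B8 = {b, e, g, k, l}
Tree: B1–B2, B2–B3, B3–B4, B3–B5, B3–B6, B5–B7, B1–B8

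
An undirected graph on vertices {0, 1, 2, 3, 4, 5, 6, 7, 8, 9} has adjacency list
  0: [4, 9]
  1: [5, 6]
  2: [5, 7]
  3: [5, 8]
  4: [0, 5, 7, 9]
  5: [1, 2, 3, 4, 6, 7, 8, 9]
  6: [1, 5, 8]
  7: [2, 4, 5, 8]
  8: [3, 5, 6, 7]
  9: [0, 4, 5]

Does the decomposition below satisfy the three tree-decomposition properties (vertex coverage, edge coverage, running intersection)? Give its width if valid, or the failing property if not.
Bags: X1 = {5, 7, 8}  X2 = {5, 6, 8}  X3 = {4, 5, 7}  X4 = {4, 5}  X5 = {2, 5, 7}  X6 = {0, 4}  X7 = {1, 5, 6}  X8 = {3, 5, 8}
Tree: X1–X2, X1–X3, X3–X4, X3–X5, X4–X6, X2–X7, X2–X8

A tree decomposition must satisfy three properties: every vertex lies in some bag; for every edge, both endpoints lie together in some bag; and for every vertex, the bags containing it form a connected subtree. Here vertex 9 appears in no bag, so the decomposition is invalid.

No — vertex 9 appears in no bag.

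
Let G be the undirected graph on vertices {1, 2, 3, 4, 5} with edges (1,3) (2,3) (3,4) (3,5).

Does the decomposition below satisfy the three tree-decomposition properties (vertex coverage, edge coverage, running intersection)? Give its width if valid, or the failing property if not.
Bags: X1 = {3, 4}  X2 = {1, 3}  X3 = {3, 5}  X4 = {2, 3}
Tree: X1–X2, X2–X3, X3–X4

Yes; width 1.

Checking the three conditions: (i) the bags cover all of {1, 2, 3, 4, 5}; (ii) for each edge, some bag contains both endpoints; (iii) the bags containing any fixed vertex form a subtree. All hold, so the decomposition is valid with width 2 − 1 = 1.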